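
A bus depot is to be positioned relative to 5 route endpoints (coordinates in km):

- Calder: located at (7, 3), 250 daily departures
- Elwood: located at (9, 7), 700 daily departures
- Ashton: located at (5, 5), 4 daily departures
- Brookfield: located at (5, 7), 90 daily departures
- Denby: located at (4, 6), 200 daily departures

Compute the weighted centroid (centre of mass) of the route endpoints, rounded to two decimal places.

The minimiser of Σwᵢ‖p−pᵢ‖² is the weighted centroid p* = (Σwᵢpᵢ)/(Σwᵢ).
Σwᵢ = 1244.
Σwᵢxᵢ = 250·7 + 700·9 + 4·5 + 90·5 + 200·4 = 9320.
Σwᵢyᵢ = 250·3 + 700·7 + 4·5 + 90·7 + 200·6 = 7500.
x* = 9320/1244 = 7.49, y* = 7500/1244 = 6.03.

(7.49, 6.03)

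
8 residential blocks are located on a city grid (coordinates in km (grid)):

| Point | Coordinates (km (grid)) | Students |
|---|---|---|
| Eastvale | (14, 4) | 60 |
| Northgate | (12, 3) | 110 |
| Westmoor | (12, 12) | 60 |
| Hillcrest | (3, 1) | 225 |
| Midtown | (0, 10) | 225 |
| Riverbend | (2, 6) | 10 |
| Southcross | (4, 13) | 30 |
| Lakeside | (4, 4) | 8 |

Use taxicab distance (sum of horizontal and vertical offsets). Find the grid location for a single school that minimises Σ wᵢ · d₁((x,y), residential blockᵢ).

Manhattan distance separates: Σwᵢ(|x−xᵢ|+|y−yᵢ|) = Σwᵢ|x−xᵢ| + Σwᵢ|y−yᵢ|, so x and y are optimised independently as 1-D weighted medians.
Total weight W = 728; half = 364.
x-coordinate, sorted with cumulative weight:
  x=0 (Midtown, w=225) cum 225
  x=2 (Riverbend, w=10) cum 235
  x=3 (Hillcrest, w=225) cum 460  ← median
  x=4 (Southcross, w=30) cum 490
  x=4 (Lakeside, w=8) cum 498
  x=12 (Northgate, w=110) cum 608
  x=12 (Westmoor, w=60) cum 668
  x=14 (Eastvale, w=60) cum 728
⇒ x* = 3
y-coordinate, sorted with cumulative weight:
  y=1 (Hillcrest, w=225) cum 225
  y=3 (Northgate, w=110) cum 335
  y=4 (Eastvale, w=60) cum 395  ← median
  y=4 (Lakeside, w=8) cum 403
  y=6 (Riverbend, w=10) cum 413
  y=10 (Midtown, w=225) cum 638
  y=12 (Westmoor, w=60) cum 698
  y=13 (Southcross, w=30) cum 728
⇒ y* = 4

(3, 4)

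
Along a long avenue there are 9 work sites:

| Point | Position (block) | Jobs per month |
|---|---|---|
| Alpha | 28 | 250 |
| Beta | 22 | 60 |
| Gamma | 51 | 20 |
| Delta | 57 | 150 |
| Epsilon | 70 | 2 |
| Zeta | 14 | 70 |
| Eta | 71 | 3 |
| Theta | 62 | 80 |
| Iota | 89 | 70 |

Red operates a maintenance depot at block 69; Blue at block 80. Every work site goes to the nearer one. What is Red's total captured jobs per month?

635

The indifferent point is the midpoint (69+80)/2 = 74.5; work sites left of it (closer to Red at 69) go to Red, those right go to Blue.
  Zeta at 14 (w=70) → Red
  Beta at 22 (w=60) → Red
  Alpha at 28 (w=250) → Red
  Gamma at 51 (w=20) → Red
  Delta at 57 (w=150) → Red
  Theta at 62 (w=80) → Red
  Epsilon at 70 (w=2) → Red
  Eta at 71 (w=3) → Red
  Iota at 89 (w=70) → Blue
Red captures 635; Blue captures 70.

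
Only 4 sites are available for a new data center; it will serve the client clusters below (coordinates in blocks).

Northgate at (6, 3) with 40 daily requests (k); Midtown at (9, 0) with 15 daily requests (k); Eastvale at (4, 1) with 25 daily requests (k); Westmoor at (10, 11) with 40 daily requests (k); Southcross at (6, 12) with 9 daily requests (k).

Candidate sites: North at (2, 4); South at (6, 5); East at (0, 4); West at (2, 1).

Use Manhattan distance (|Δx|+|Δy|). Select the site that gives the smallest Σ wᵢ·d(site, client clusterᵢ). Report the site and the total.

Total weighted distance at each candidate:
  North (2, 4): total = 1198
  South (6, 5): total = 813
  East (0, 4): total = 1456
  West (2, 1): total = 1265
Minimum is at South with total 813 blocks.

South, total 813 blocks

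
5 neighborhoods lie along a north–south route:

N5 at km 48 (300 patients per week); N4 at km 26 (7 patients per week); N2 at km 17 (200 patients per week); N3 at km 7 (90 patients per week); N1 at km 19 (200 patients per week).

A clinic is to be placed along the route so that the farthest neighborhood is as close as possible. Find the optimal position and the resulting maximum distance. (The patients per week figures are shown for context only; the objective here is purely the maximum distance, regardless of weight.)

The 1-center on a line is the midpoint of the two extreme points: leftmost at 7, rightmost at 48.
Optimal location = (7 + 48)/2 = 27.5; maximum distance = (48 − 7)/2 = 20.5.

location 27.5, max distance 20.5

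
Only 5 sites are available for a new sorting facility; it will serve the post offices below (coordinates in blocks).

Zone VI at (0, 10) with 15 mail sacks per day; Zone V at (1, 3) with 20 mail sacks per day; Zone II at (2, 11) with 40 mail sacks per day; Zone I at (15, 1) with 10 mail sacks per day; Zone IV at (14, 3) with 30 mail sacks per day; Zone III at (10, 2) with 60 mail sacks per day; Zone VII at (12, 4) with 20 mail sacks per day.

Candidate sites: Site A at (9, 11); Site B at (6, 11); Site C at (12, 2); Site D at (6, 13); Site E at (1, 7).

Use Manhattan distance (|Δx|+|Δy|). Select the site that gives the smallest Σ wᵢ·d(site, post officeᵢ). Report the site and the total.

Site C, total 1590 blocks

Total weighted distance at each candidate:
  Site A (9, 11): total = 2100
  Site B (6, 11): total = 2235
  Site C (12, 2): total = 1590
  Site D (6, 13): total = 2625
  Site E (1, 7): total = 2170
Minimum is at Site C with total 1590 blocks.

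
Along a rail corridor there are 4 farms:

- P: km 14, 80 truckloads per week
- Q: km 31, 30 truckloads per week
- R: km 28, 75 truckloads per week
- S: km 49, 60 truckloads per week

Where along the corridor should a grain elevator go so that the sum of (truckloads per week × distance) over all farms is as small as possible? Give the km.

For a sum of weighted absolute distances on a line, the optimum is the weighted median (not the mean). Total weight W = 245; half-weight = 122.5.
Sort by position and accumulate weight:
  km 14 (P, w=80) → cum 80
  km 28 (R, w=75) → cum 155  ≥ 122.5 → median here
  km 31 (Q, w=30) → cum 185
  km 49 (S, w=60) → cum 245
Optimal location: km 28.

x = 28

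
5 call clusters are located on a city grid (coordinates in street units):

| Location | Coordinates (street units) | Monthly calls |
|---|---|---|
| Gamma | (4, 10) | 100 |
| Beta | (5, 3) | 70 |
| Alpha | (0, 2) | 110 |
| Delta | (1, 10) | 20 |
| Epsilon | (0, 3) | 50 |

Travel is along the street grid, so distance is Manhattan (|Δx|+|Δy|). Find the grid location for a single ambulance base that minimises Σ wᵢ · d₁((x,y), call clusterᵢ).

Manhattan distance separates: Σwᵢ(|x−xᵢ|+|y−yᵢ|) = Σwᵢ|x−xᵢ| + Σwᵢ|y−yᵢ|, so x and y are optimised independently as 1-D weighted medians.
Total weight W = 350; half = 175.
x-coordinate, sorted with cumulative weight:
  x=0 (Alpha, w=110) cum 110
  x=0 (Epsilon, w=50) cum 160
  x=1 (Delta, w=20) cum 180  ← median
  x=4 (Gamma, w=100) cum 280
  x=5 (Beta, w=70) cum 350
⇒ x* = 1
y-coordinate, sorted with cumulative weight:
  y=2 (Alpha, w=110) cum 110
  y=3 (Beta, w=70) cum 180  ← median
  y=3 (Epsilon, w=50) cum 230
  y=10 (Gamma, w=100) cum 330
  y=10 (Delta, w=20) cum 350
⇒ y* = 3

(1, 3)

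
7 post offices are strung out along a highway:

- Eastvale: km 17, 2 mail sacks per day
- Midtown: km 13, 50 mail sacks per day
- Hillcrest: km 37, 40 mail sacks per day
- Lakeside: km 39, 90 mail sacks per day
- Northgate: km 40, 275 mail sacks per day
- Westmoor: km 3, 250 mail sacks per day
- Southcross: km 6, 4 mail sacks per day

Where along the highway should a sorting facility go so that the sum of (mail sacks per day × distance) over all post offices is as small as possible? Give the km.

x = 39

For a sum of weighted absolute distances on a line, the optimum is the weighted median (not the mean). Total weight W = 711; half-weight = 355.5.
Sort by position and accumulate weight:
  km 3 (Westmoor, w=250) → cum 250
  km 6 (Southcross, w=4) → cum 254
  km 13 (Midtown, w=50) → cum 304
  km 17 (Eastvale, w=2) → cum 306
  km 37 (Hillcrest, w=40) → cum 346
  km 39 (Lakeside, w=90) → cum 436  ≥ 355.5 → median here
  km 40 (Northgate, w=275) → cum 711
Optimal location: km 39.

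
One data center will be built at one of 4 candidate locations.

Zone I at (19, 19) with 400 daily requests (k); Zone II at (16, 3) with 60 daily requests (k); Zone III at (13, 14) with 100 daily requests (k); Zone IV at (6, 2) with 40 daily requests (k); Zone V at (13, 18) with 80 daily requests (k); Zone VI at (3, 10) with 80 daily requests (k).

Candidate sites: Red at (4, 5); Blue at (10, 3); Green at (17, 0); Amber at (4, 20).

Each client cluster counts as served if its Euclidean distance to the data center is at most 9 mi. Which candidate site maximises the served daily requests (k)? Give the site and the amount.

Red, covering 120

Coverage radius r = 9 mi; a point is covered iff (Δx)²+(Δy)² ≤ 9² = 81.
  Red (4, 5): covers {Zone IV, Zone VI} → 120
  Blue (10, 3): covers {Zone II, Zone IV} → 100
  Green (17, 0): covers {Zone II} → 60
  Amber (4, 20): covers {none} → 0
Maximum coverage at Red: 120 daily requests (k).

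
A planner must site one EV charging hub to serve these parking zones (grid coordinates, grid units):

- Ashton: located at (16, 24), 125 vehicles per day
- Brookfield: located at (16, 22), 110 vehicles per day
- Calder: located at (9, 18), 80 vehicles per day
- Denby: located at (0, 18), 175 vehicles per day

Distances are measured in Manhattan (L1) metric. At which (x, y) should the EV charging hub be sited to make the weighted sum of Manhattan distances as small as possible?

(9, 18)

Manhattan distance separates: Σwᵢ(|x−xᵢ|+|y−yᵢ|) = Σwᵢ|x−xᵢ| + Σwᵢ|y−yᵢ|, so x and y are optimised independently as 1-D weighted medians.
Total weight W = 490; half = 245.
x-coordinate, sorted with cumulative weight:
  x=0 (Denby, w=175) cum 175
  x=9 (Calder, w=80) cum 255  ← median
  x=16 (Ashton, w=125) cum 380
  x=16 (Brookfield, w=110) cum 490
⇒ x* = 9
y-coordinate, sorted with cumulative weight:
  y=18 (Calder, w=80) cum 80
  y=18 (Denby, w=175) cum 255  ← median
  y=22 (Brookfield, w=110) cum 365
  y=24 (Ashton, w=125) cum 490
⇒ y* = 18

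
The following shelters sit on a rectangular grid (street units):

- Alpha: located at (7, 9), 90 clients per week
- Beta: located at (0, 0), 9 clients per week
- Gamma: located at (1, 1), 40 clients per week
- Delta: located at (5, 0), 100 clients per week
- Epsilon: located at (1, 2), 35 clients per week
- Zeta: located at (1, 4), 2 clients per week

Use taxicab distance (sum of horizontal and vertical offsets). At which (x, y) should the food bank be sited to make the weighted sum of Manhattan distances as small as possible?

Manhattan distance separates: Σwᵢ(|x−xᵢ|+|y−yᵢ|) = Σwᵢ|x−xᵢ| + Σwᵢ|y−yᵢ|, so x and y are optimised independently as 1-D weighted medians.
Total weight W = 276; half = 138.
x-coordinate, sorted with cumulative weight:
  x=0 (Beta, w=9) cum 9
  x=1 (Gamma, w=40) cum 49
  x=1 (Epsilon, w=35) cum 84
  x=1 (Zeta, w=2) cum 86
  x=5 (Delta, w=100) cum 186  ← median
  x=7 (Alpha, w=90) cum 276
⇒ x* = 5
y-coordinate, sorted with cumulative weight:
  y=0 (Beta, w=9) cum 9
  y=0 (Delta, w=100) cum 109
  y=1 (Gamma, w=40) cum 149  ← median
  y=2 (Epsilon, w=35) cum 184
  y=4 (Zeta, w=2) cum 186
  y=9 (Alpha, w=90) cum 276
⇒ y* = 1

(5, 1)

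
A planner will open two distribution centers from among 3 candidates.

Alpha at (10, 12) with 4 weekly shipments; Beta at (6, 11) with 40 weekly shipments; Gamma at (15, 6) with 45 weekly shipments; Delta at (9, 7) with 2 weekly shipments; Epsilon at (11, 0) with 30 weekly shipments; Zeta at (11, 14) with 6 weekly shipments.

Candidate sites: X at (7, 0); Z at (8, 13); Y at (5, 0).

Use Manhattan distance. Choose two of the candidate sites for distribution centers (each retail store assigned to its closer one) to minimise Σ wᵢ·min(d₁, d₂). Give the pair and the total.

Evaluate every pair (each demand assigned to the nearer of the two):
  {X, Z}: total = 960
  {Z, Y}: total = 1020
  {X, Y}: total = 1416
Best pair: {X, Z} with total 960.

{X, Z}, total 960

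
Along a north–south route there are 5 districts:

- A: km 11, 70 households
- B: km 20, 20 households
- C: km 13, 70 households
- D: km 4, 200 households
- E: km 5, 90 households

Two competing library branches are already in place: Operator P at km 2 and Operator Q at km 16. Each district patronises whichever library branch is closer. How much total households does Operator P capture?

The indifferent point is the midpoint (2+16)/2 = 9; districts left of it (closer to Operator P at 2) go to Operator P, those right go to Operator Q.
  D at 4 (w=200) → Operator P
  E at 5 (w=90) → Operator P
  A at 11 (w=70) → Operator Q
  C at 13 (w=70) → Operator Q
  B at 20 (w=20) → Operator Q
Operator P captures 290; Operator Q captures 160.

290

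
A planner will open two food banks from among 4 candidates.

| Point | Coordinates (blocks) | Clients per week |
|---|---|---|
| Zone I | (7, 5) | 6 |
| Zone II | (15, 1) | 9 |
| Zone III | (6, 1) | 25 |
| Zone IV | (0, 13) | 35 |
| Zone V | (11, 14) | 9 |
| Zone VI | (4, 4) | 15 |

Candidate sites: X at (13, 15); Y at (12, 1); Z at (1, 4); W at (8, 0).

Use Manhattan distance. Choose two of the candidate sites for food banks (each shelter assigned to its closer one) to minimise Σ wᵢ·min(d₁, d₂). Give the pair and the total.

{Z, W}, total 731

Evaluate every pair (each demand assigned to the nearer of the two):
  {Z, W}: total = 731
  {Y, Z}: total = 740
  {X, Z}: total = 808
  {X, W}: total = 855
  {X, Y}: total = 948
  {Y, W}: total = 1119
Best pair: {Z, W} with total 731.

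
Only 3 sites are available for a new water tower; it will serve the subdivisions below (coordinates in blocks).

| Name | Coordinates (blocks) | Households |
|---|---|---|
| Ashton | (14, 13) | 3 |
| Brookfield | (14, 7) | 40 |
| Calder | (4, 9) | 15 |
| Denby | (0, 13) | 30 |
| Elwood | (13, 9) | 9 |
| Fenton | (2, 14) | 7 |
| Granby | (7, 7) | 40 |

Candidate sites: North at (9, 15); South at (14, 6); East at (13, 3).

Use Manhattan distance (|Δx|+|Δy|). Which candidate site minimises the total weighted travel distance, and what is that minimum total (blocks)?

Total weighted distance at each candidate:
  North (9, 15): total = 1582
  South (14, 6): total = 1382
  East (13, 3): total = 1756
Minimum is at South with total 1382 blocks.

South, total 1382 blocks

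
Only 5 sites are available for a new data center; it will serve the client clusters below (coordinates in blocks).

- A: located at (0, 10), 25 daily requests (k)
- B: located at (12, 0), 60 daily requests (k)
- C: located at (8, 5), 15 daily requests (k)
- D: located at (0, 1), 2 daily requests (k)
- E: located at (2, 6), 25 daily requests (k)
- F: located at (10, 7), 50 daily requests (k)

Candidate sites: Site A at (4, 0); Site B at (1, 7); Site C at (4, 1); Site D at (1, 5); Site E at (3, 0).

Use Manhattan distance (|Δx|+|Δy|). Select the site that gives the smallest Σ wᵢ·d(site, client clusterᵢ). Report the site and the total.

Total weighted distance at each candidate:
  Site A (4, 0): total = 1825
  Site B (1, 7): total = 1829
  Site C (4, 1): total = 1768
  Site D (1, 5): total = 1825
  Site E (3, 0): total = 1898
Minimum is at Site C with total 1768 blocks.

Site C, total 1768 blocks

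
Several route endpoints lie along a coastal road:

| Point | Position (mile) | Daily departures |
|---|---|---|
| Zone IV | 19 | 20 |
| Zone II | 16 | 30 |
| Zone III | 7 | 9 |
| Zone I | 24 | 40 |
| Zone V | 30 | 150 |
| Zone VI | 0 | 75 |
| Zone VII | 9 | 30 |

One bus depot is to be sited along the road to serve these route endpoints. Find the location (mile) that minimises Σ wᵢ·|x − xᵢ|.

For a sum of weighted absolute distances on a line, the optimum is the weighted median (not the mean). Total weight W = 354; half-weight = 177.
Sort by position and accumulate weight:
  mile 0 (Zone VI, w=75) → cum 75
  mile 7 (Zone III, w=9) → cum 84
  mile 9 (Zone VII, w=30) → cum 114
  mile 16 (Zone II, w=30) → cum 144
  mile 19 (Zone IV, w=20) → cum 164
  mile 24 (Zone I, w=40) → cum 204  ≥ 177 → median here
  mile 30 (Zone V, w=150) → cum 354
Optimal location: mile 24.

x = 24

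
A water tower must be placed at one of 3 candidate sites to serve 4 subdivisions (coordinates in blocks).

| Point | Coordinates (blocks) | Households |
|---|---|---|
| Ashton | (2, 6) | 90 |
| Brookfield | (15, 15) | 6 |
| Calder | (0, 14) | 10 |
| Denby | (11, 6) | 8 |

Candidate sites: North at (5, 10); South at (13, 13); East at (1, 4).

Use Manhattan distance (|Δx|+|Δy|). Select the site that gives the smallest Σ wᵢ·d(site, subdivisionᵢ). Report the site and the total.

East, total 626 blocks

Total weighted distance at each candidate:
  North (5, 10): total = 890
  South (13, 13): total = 1856
  East (1, 4): total = 626
Minimum is at East with total 626 blocks.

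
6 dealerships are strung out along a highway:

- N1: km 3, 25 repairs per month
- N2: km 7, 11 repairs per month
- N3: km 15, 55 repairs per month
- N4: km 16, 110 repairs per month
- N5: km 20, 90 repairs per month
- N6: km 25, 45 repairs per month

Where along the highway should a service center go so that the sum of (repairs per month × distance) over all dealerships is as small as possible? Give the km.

x = 16

For a sum of weighted absolute distances on a line, the optimum is the weighted median (not the mean). Total weight W = 336; half-weight = 168.
Sort by position and accumulate weight:
  km 3 (N1, w=25) → cum 25
  km 7 (N2, w=11) → cum 36
  km 15 (N3, w=55) → cum 91
  km 16 (N4, w=110) → cum 201  ≥ 168 → median here
  km 20 (N5, w=90) → cum 291
  km 25 (N6, w=45) → cum 336
Optimal location: km 16.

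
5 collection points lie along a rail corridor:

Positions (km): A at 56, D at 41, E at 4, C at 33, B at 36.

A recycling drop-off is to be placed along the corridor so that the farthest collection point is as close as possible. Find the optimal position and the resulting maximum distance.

location 30, max distance 26

The 1-center on a line is the midpoint of the two extreme points: leftmost at 4, rightmost at 56.
Optimal location = (4 + 56)/2 = 30; maximum distance = (56 − 4)/2 = 26.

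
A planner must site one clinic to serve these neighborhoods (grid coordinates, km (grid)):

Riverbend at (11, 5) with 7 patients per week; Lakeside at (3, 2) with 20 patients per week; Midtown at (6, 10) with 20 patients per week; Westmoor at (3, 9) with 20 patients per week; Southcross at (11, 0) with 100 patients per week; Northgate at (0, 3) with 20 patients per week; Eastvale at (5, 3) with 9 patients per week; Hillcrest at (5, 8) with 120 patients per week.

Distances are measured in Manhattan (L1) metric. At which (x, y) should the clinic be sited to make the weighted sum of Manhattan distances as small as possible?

Manhattan distance separates: Σwᵢ(|x−xᵢ|+|y−yᵢ|) = Σwᵢ|x−xᵢ| + Σwᵢ|y−yᵢ|, so x and y are optimised independently as 1-D weighted medians.
Total weight W = 316; half = 158.
x-coordinate, sorted with cumulative weight:
  x=0 (Northgate, w=20) cum 20
  x=3 (Lakeside, w=20) cum 40
  x=3 (Westmoor, w=20) cum 60
  x=5 (Eastvale, w=9) cum 69
  x=5 (Hillcrest, w=120) cum 189  ← median
  x=6 (Midtown, w=20) cum 209
  x=11 (Riverbend, w=7) cum 216
  x=11 (Southcross, w=100) cum 316
⇒ x* = 5
y-coordinate, sorted with cumulative weight:
  y=0 (Southcross, w=100) cum 100
  y=2 (Lakeside, w=20) cum 120
  y=3 (Northgate, w=20) cum 140
  y=3 (Eastvale, w=9) cum 149
  y=5 (Riverbend, w=7) cum 156
  y=8 (Hillcrest, w=120) cum 276  ← median
  y=9 (Westmoor, w=20) cum 296
  y=10 (Midtown, w=20) cum 316
⇒ y* = 8

(5, 8)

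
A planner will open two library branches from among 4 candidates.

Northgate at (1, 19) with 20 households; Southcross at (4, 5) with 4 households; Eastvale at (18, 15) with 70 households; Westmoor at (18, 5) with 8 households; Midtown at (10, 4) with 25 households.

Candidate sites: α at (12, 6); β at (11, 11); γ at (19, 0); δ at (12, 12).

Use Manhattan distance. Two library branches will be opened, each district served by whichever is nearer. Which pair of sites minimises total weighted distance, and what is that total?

{α, δ}, total 1182

Evaluate every pair (each demand assigned to the nearer of the two):
  {α, δ}: total = 1182
  {α, β}: total = 1322
  {β, δ}: total = 1346
  {γ, δ}: total = 1348
  {β, γ}: total = 1430
  {α, γ}: total = 1714
Best pair: {α, δ} with total 1182.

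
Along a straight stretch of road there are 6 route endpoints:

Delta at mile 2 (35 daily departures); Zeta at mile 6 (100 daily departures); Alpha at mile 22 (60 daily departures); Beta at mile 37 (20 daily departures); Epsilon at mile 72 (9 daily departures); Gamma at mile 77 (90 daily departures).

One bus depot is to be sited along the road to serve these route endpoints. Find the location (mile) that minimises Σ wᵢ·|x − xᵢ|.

For a sum of weighted absolute distances on a line, the optimum is the weighted median (not the mean). Total weight W = 314; half-weight = 157.
Sort by position and accumulate weight:
  mile 2 (Delta, w=35) → cum 35
  mile 6 (Zeta, w=100) → cum 135
  mile 22 (Alpha, w=60) → cum 195  ≥ 157 → median here
  mile 37 (Beta, w=20) → cum 215
  mile 72 (Epsilon, w=9) → cum 224
  mile 77 (Gamma, w=90) → cum 314
Optimal location: mile 22.

x = 22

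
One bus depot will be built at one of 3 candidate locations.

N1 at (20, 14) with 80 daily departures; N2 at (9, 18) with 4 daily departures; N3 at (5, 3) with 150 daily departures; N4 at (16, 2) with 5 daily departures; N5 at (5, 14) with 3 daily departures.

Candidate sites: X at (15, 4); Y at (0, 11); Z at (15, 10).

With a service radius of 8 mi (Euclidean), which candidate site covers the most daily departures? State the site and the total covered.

Coverage radius r = 8 mi; a point is covered iff (Δx)²+(Δy)² ≤ 8² = 64.
  X (15, 4): covers {N4} → 5
  Y (0, 11): covers {N5} → 3
  Z (15, 10): covers {N1} → 80
Maximum coverage at Z: 80 daily departures.

Z, covering 80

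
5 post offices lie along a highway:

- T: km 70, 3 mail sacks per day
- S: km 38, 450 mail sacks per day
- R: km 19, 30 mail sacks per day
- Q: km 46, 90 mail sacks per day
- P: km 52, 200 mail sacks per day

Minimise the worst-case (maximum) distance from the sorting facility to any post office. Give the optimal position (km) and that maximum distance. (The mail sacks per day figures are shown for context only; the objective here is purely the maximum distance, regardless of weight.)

The 1-center on a line is the midpoint of the two extreme points: leftmost at 19, rightmost at 70.
Optimal location = (19 + 70)/2 = 44.5; maximum distance = (70 − 19)/2 = 25.5.

location 44.5, max distance 25.5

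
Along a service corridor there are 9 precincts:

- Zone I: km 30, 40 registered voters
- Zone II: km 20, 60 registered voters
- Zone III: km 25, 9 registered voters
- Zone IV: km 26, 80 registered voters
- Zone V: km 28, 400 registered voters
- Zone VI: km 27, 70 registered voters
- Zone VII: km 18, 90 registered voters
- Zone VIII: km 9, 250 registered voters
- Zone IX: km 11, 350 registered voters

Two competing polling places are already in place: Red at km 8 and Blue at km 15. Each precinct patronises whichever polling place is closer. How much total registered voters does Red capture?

The indifferent point is the midpoint (8+15)/2 = 11.5; precincts left of it (closer to Red at 8) go to Red, those right go to Blue.
  Zone VIII at 9 (w=250) → Red
  Zone IX at 11 (w=350) → Red
  Zone VII at 18 (w=90) → Blue
  Zone II at 20 (w=60) → Blue
  Zone III at 25 (w=9) → Blue
  Zone IV at 26 (w=80) → Blue
  Zone VI at 27 (w=70) → Blue
  Zone V at 28 (w=400) → Blue
  Zone I at 30 (w=40) → Blue
Red captures 600; Blue captures 749.

600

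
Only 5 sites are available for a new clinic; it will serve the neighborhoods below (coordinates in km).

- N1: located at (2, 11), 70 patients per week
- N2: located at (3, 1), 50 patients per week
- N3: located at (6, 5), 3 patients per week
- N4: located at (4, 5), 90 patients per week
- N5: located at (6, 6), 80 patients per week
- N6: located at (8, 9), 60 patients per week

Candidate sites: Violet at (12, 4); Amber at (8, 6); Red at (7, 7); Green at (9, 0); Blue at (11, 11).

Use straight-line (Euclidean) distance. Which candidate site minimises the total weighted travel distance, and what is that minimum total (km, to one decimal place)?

Total weighted distance at each candidate:
  Violet (12, 4): total = 2962.8
  Amber (8, 6): total = 1618.1
  Red (7, 7): total = 1387.3
  Green (9, 0): total = 2950.7
  Blue (11, 11): total = 2905.5
Minimum is at Red with total 1387.3 km.

Red, total 1387.3 km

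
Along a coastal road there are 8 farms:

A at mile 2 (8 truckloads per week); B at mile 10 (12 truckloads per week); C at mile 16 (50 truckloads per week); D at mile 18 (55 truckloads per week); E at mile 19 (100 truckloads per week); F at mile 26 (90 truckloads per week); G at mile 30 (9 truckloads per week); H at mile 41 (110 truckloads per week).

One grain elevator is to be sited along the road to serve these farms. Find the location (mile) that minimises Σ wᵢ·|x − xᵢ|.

x = 19

For a sum of weighted absolute distances on a line, the optimum is the weighted median (not the mean). Total weight W = 434; half-weight = 217.
Sort by position and accumulate weight:
  mile 2 (A, w=8) → cum 8
  mile 10 (B, w=12) → cum 20
  mile 16 (C, w=50) → cum 70
  mile 18 (D, w=55) → cum 125
  mile 19 (E, w=100) → cum 225  ≥ 217 → median here
  mile 26 (F, w=90) → cum 315
  mile 30 (G, w=9) → cum 324
  mile 41 (H, w=110) → cum 434
Optimal location: mile 19.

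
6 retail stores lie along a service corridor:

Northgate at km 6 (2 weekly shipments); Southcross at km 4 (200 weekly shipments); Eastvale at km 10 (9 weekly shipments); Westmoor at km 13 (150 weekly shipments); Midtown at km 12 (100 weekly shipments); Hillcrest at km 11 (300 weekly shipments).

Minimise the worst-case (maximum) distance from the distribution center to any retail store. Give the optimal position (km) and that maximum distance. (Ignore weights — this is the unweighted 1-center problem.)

location 8.5, max distance 4.5

The 1-center on a line is the midpoint of the two extreme points: leftmost at 4, rightmost at 13.
Optimal location = (4 + 13)/2 = 8.5; maximum distance = (13 − 4)/2 = 4.5.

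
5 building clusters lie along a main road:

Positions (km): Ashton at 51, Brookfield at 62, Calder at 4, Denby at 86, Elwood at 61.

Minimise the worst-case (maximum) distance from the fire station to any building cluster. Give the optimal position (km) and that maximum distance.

The 1-center on a line is the midpoint of the two extreme points: leftmost at 4, rightmost at 86.
Optimal location = (4 + 86)/2 = 45; maximum distance = (86 − 4)/2 = 41.

location 45, max distance 41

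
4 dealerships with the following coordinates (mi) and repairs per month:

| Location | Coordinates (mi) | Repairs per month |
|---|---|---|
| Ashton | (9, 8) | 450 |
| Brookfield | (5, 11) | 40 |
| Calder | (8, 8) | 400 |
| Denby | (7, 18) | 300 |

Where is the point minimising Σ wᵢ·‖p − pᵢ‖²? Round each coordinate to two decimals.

The minimiser of Σwᵢ‖p−pᵢ‖² is the weighted centroid p* = (Σwᵢpᵢ)/(Σwᵢ).
Σwᵢ = 1190.
Σwᵢxᵢ = 450·9 + 40·5 + 400·8 + 300·7 = 9550.
Σwᵢyᵢ = 450·8 + 40·11 + 400·8 + 300·18 = 12640.
x* = 9550/1190 = 8.03, y* = 12640/1190 = 10.62.

(8.03, 10.62)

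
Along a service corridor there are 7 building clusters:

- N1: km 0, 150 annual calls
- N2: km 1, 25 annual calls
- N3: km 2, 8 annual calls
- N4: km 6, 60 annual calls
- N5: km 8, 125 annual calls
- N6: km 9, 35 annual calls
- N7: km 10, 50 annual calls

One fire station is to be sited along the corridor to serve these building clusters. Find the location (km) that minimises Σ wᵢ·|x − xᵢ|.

For a sum of weighted absolute distances on a line, the optimum is the weighted median (not the mean). Total weight W = 453; half-weight = 226.5.
Sort by position and accumulate weight:
  km 0 (N1, w=150) → cum 150
  km 1 (N2, w=25) → cum 175
  km 2 (N3, w=8) → cum 183
  km 6 (N4, w=60) → cum 243  ≥ 226.5 → median here
  km 8 (N5, w=125) → cum 368
  km 9 (N6, w=35) → cum 403
  km 10 (N7, w=50) → cum 453
Optimal location: km 6.

x = 6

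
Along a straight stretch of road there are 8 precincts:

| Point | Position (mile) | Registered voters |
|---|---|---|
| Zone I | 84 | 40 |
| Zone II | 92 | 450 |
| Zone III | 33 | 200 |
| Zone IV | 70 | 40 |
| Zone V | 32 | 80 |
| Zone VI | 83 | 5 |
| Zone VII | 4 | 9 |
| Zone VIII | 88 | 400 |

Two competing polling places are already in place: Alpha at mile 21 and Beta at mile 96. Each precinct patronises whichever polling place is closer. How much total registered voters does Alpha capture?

289

The indifferent point is the midpoint (21+96)/2 = 58.5; precincts left of it (closer to Alpha at 21) go to Alpha, those right go to Beta.
  Zone VII at 4 (w=9) → Alpha
  Zone V at 32 (w=80) → Alpha
  Zone III at 33 (w=200) → Alpha
  Zone IV at 70 (w=40) → Beta
  Zone VI at 83 (w=5) → Beta
  Zone I at 84 (w=40) → Beta
  Zone VIII at 88 (w=400) → Beta
  Zone II at 92 (w=450) → Beta
Alpha captures 289; Beta captures 935.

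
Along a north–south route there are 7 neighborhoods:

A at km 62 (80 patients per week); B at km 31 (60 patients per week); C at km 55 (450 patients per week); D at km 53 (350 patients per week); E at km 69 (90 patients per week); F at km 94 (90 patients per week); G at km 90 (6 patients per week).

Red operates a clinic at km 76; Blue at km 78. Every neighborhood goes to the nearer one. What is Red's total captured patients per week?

1030

The indifferent point is the midpoint (76+78)/2 = 77; neighborhoods left of it (closer to Red at 76) go to Red, those right go to Blue.
  B at 31 (w=60) → Red
  D at 53 (w=350) → Red
  C at 55 (w=450) → Red
  A at 62 (w=80) → Red
  E at 69 (w=90) → Red
  G at 90 (w=6) → Blue
  F at 94 (w=90) → Blue
Red captures 1030; Blue captures 96.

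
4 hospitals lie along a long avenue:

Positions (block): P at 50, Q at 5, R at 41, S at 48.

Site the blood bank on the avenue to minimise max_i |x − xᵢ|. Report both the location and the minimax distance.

The 1-center on a line is the midpoint of the two extreme points: leftmost at 5, rightmost at 50.
Optimal location = (5 + 50)/2 = 27.5; maximum distance = (50 − 5)/2 = 22.5.

location 27.5, max distance 22.5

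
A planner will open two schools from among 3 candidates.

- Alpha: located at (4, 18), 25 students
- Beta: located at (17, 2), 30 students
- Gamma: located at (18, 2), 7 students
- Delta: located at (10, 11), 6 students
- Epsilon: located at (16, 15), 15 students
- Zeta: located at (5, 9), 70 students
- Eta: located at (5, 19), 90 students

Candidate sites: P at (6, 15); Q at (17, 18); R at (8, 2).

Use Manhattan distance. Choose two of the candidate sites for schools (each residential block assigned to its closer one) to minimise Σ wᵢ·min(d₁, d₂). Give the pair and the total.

{P, R}, total 1603

Evaluate every pair (each demand assigned to the nearer of the two):
  {P, R}: total = 1603
  {P, Q}: total = 1772
  {Q, R}: total = 2661
Best pair: {P, R} with total 1603.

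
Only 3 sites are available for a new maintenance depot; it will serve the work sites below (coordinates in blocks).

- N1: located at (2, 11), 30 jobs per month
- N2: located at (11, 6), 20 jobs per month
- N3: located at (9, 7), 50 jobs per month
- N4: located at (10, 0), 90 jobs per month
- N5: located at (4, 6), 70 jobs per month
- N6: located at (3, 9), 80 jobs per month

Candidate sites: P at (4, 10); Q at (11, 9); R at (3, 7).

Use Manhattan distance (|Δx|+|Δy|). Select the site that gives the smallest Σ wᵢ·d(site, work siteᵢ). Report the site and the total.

R, total 2190 blocks

Total weighted distance at each candidate:
  P (4, 10): total = 2590
  Q (11, 9): total = 2830
  R (3, 7): total = 2190
Minimum is at R with total 2190 blocks.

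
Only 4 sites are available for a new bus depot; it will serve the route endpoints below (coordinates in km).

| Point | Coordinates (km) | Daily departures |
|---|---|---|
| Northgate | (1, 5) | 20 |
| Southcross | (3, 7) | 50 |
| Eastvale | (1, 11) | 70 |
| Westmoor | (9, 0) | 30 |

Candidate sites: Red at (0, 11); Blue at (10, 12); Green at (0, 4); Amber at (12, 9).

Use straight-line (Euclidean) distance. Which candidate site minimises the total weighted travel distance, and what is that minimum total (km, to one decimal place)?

Red, total 868.0 km

Total weighted distance at each candidate:
  Red (0, 11): total = 868.0
  Blue (10, 12): total = 1653.3
  Green (0, 4): total = 1030.9
  Amber (12, 9): total = 1762.3
Minimum is at Red with total 868.0 km.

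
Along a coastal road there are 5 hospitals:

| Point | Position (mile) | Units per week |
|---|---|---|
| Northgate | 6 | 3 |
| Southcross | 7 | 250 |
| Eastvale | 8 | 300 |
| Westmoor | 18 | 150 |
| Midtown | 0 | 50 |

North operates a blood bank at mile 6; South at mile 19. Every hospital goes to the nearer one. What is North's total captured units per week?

The indifferent point is the midpoint (6+19)/2 = 12.5; hospitals left of it (closer to North at 6) go to North, those right go to South.
  Midtown at 0 (w=50) → North
  Northgate at 6 (w=3) → North
  Southcross at 7 (w=250) → North
  Eastvale at 8 (w=300) → North
  Westmoor at 18 (w=150) → South
North captures 603; South captures 150.

603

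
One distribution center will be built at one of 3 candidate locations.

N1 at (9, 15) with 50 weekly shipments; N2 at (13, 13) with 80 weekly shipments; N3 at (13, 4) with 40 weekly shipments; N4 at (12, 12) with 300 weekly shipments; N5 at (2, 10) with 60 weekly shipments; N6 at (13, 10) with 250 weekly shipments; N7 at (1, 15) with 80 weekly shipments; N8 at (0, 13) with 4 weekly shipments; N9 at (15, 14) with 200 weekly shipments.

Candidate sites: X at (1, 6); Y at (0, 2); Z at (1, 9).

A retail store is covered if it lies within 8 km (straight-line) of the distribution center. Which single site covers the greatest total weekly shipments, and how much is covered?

Z, covering 144

Coverage radius r = 8 km; a point is covered iff (Δx)²+(Δy)² ≤ 8² = 64.
  X (1, 6): covers {N5, N8} → 64
  Y (0, 2): covers {none} → 0
  Z (1, 9): covers {N5, N7, N8} → 144
Maximum coverage at Z: 144 weekly shipments.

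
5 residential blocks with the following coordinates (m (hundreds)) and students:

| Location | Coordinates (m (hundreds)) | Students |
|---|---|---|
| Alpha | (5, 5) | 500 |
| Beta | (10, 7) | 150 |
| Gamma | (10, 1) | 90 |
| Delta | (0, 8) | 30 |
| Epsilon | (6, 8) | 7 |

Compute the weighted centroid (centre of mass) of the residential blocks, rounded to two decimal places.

The minimiser of Σwᵢ‖p−pᵢ‖² is the weighted centroid p* = (Σwᵢpᵢ)/(Σwᵢ).
Σwᵢ = 777.
Σwᵢxᵢ = 500·5 + 150·10 + 90·10 + 30·0 + 7·6 = 4942.
Σwᵢyᵢ = 500·5 + 150·7 + 90·1 + 30·8 + 7·8 = 3936.
x* = 4942/777 = 6.36, y* = 3936/777 = 5.07.

(6.36, 5.07)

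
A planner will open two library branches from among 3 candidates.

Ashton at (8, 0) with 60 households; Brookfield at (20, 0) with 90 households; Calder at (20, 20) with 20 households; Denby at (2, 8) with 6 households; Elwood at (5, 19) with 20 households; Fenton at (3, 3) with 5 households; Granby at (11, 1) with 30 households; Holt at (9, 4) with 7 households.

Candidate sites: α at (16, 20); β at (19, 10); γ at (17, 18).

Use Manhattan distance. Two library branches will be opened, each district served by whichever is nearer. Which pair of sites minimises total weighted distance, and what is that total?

Evaluate every pair (each demand assigned to the nearer of the two):
  {α, β}: total = 3421
  {β, γ}: total = 3461
  {α, γ}: total = 4969
Best pair: {α, β} with total 3421.

{α, β}, total 3421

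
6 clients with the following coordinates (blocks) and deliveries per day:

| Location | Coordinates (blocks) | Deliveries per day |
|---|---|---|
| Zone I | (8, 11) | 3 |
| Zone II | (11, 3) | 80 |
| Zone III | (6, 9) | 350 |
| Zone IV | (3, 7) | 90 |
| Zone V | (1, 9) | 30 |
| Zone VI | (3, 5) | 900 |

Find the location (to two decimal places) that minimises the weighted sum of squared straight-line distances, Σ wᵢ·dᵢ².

(4.13, 6.07)

The minimiser of Σwᵢ‖p−pᵢ‖² is the weighted centroid p* = (Σwᵢpᵢ)/(Σwᵢ).
Σwᵢ = 1453.
Σwᵢxᵢ = 3·8 + 80·11 + 350·6 + 90·3 + 30·1 + 900·3 = 6004.
Σwᵢyᵢ = 3·11 + 80·3 + 350·9 + 90·7 + 30·9 + 900·5 = 8823.
x* = 6004/1453 = 4.13, y* = 8823/1453 = 6.07.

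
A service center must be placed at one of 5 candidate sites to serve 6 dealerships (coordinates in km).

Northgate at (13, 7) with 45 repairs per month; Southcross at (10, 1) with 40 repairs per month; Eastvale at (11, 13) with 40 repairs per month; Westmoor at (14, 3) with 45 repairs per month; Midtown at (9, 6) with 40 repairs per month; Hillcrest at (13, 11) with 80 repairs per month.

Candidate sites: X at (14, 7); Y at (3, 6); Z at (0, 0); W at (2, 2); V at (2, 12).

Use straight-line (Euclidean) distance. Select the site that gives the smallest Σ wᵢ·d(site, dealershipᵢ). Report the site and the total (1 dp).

X, total 1315.6 km

Total weighted distance at each candidate:
  X (14, 7): total = 1315.6
  Y (3, 6): total = 2869.0
  Z (0, 0): total = 4186.9
  W (2, 2): total = 3436.1
  V (2, 12): total = 3377.4
Minimum is at X with total 1315.6 km.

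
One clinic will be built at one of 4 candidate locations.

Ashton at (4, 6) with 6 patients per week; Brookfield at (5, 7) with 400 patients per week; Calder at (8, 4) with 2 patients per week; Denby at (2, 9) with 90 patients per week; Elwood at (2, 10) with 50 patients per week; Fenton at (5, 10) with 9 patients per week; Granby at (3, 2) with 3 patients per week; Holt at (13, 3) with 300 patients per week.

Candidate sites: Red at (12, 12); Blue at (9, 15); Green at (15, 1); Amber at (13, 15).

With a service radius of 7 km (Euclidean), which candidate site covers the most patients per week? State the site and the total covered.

Green, covering 300

Coverage radius r = 7 km; a point is covered iff (Δx)²+(Δy)² ≤ 7² = 49.
  Red (12, 12): covers {none} → 0
  Blue (9, 15): covers {Fenton} → 9
  Green (15, 1): covers {Holt} → 300
  Amber (13, 15): covers {none} → 0
Maximum coverage at Green: 300 patients per week.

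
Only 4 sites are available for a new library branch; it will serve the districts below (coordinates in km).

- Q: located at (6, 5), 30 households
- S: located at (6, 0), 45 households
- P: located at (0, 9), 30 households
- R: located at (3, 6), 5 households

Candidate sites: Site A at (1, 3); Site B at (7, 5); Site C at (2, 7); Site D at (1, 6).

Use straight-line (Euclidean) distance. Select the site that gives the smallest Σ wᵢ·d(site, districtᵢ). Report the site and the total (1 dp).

Site B, total 521.9 km

Total weighted distance at each candidate:
  Site A (1, 3): total = 624.5
  Site B (7, 5): total = 521.9
  Site C (2, 7): total = 588.9
  Site D (1, 6): total = 609.3
Minimum is at Site B with total 521.9 km.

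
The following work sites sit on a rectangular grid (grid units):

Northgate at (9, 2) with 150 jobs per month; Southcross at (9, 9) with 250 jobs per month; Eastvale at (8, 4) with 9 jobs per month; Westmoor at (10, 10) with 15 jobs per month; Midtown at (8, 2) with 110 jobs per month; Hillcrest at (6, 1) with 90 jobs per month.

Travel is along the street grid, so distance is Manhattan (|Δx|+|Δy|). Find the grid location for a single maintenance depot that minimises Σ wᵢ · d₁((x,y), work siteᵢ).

(9, 2)

Manhattan distance separates: Σwᵢ(|x−xᵢ|+|y−yᵢ|) = Σwᵢ|x−xᵢ| + Σwᵢ|y−yᵢ|, so x and y are optimised independently as 1-D weighted medians.
Total weight W = 624; half = 312.
x-coordinate, sorted with cumulative weight:
  x=6 (Hillcrest, w=90) cum 90
  x=8 (Eastvale, w=9) cum 99
  x=8 (Midtown, w=110) cum 209
  x=9 (Northgate, w=150) cum 359  ← median
  x=9 (Southcross, w=250) cum 609
  x=10 (Westmoor, w=15) cum 624
⇒ x* = 9
y-coordinate, sorted with cumulative weight:
  y=1 (Hillcrest, w=90) cum 90
  y=2 (Northgate, w=150) cum 240
  y=2 (Midtown, w=110) cum 350  ← median
  y=4 (Eastvale, w=9) cum 359
  y=9 (Southcross, w=250) cum 609
  y=10 (Westmoor, w=15) cum 624
⇒ y* = 2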